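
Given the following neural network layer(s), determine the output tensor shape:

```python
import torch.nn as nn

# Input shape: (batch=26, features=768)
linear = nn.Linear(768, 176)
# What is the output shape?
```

Input: (26, 768) -> Output: (26, 176)

Answer: (26, 176)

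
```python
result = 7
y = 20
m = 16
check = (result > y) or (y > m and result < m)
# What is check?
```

Trace:
`result = 7` → result = 7
`y = 20` → y = 20
`m = 16` → m = 16
`check = (result > y) or (y > m and result < m)` → check = True
So check = True

Answer: True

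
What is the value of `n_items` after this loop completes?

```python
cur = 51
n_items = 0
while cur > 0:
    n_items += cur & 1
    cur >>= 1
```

Count set bits in 51 (binary: 0b110011)
`n_items` takes the values: 0 → 1 → 2 → 3 → 4

Answer: 4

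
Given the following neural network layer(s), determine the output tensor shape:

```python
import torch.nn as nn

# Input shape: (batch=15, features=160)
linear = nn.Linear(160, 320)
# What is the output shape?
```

Input: (15, 160) -> Output: (15, 320)

Answer: (15, 320)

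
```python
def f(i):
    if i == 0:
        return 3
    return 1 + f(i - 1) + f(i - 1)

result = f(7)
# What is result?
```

f(i) = 1 + 2·f(i-1), f(0)=3. Closed form: (3+1)·2^7 - 1 = 511.

Answer: 511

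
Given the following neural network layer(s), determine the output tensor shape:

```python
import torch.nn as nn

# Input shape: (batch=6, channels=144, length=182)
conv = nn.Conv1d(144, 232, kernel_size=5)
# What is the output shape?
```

Input: (6, 144, 182) -> Output: (6, 232, 178)

Answer: (6, 232, 178)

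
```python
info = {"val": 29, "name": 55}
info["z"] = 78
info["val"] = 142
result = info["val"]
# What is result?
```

Trace:
`info = {"val": 29, "name": 55}` → info = {'val': 29, 'name': 55}
`info["z"] = 78` → info = {'val': 29, 'name': 55, 'z': 78}
`info["val"] = 142` → info = {'val': 142, 'name': 55, 'z': 78}
`result = info["val"]` → result = 142
So result = 142

Answer: 142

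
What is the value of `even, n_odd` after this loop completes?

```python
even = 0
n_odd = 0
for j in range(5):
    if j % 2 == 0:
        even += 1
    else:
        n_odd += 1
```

Count evens and odds in range(5)
`even, n_odd` takes the values: (0, 0) → (1, 0) → (1, 1) → (2, 1) → (2, 2) → (3, 2)

Answer: 3, 2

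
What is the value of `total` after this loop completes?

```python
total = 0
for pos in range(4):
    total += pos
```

Sum of 0 to 3 = 6
`total` takes the values: 0 → 1 → 3 → 6

Answer: 6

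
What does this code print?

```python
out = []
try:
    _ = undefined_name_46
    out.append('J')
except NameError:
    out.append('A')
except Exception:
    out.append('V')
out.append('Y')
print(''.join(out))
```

Execution trace: 'A' (except NameError) → 'Y' (after the try/except). Output: AY

Answer: AY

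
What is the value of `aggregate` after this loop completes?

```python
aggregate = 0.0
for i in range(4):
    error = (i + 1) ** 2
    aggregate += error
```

Sum of squared losses 1² + 2² + ... + 4²
`aggregate` takes the values: 0.0 → 1.0 → 5.0 → 14.0 → 30.0

Answer: 30.0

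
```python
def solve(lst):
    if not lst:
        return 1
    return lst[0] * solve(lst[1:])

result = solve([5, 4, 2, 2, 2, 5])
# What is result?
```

Product over [5, 4, 2, 2, 2, 5] = 5 * 4 * 2 * 2 * 2 * 5 = 800

Answer: 800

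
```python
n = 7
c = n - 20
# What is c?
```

Trace:
`n = 7` → n = 7
`c = n - 20` → c = -13
So c = -13

Answer: -13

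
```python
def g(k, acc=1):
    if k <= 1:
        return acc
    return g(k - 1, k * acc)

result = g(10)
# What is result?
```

Accumulator trace (n, acc): (10, 1) -> (9, 10) -> (8, 90) -> (7, 720) -> (6, 5040) -> (5, 30240) -> (4, 151200) -> (3, 604800) -> (2, 1814400) -> (1, 3628800) -> return 3628800

Answer: 3628800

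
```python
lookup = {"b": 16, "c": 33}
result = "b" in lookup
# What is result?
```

Trace:
`lookup = {"b": 16, "c": 33}` → lookup = {'b': 16, 'c': 33}
`result = "b" in lookup` → result = True
So result = True

Answer: True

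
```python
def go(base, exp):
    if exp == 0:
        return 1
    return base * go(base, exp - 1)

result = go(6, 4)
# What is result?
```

go(6, 4) = 6 * 6 * 6 * 6 = 1296

Answer: 1296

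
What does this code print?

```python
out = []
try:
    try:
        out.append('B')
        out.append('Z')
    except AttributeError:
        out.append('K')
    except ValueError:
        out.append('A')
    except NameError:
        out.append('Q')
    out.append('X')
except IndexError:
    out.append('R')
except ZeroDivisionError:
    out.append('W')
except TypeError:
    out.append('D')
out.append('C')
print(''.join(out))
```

Execution trace: 'B' (inner try body) → 'Z' (inner try body, no exception) → 'X' (try body, no exception) → 'C' (after the try/except). Output: BZXC

Answer: BZXC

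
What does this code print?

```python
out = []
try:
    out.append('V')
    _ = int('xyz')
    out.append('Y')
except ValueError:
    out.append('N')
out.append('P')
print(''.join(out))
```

Execution trace: 'V' (try body) → 'N' (except ValueError) → 'P' (after the try/except). Output: VNP

Answer: VNP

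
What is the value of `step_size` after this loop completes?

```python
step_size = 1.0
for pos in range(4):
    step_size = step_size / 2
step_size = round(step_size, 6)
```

Halving LR 4 times: 1 / 2^4
`step_size` takes the values: 1.0 → 0.5 → 0.25 → 0.125 → 0.0625

Answer: 0.0625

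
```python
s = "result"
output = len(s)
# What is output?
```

Trace:
`s = "result"` → s = 'result'
`output = len(s)` → output = 6
So output = 6

Answer: 6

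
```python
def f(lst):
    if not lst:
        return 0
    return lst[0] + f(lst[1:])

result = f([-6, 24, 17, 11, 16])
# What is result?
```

(-6) + 24 + 17 + 11 + 16 + 0 = 62

Answer: 62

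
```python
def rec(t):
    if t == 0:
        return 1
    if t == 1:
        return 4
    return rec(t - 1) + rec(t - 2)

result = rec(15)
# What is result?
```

Build up from base cases: rec(0)=1, rec(1)=4, rec(2)=5, rec(3)=9, rec(4)=14, rec(5)=23, rec(6)=37, ..., rec(15)=2817

Answer: 2817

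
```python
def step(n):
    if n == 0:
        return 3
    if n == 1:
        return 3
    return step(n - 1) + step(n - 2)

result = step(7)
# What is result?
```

Build up from base cases: step(0)=3, step(1)=3, step(2)=6, step(3)=9, step(4)=15, step(5)=24, step(6)=39, ..., step(7)=63

Answer: 63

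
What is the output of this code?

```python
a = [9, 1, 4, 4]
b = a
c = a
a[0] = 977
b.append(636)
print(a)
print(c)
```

Key concept: multiple aliases.
Step by step:
`a = [9, 1, 4, 4]` → a = [9, 1, 4, 4]
`b = a` → b = [9, 1, 4, 4] (same object as a)
`c = a` → c = [9, 1, 4, 4] (same object as a, b)
`a[0] = 977` → a = [977, 1, 4, 4] (same object as b, c); b = [977, 1, 4, 4] (same object as a, c); c = [977, 1, 4, 4] (same object as a, b)
`b.append(636)` → a = [977, 1, 4, 4, 636] (same object as b, c); b = [977, 1, 4, 4, 636] (same object as a, c); c = [977, 1, 4, 4, 636] (same object as a, b)
`print(a)` → prints [977, 1, 4, 4, 636]
`print(c)` → prints [977, 1, 4, 4, 636]

Answer:
[977, 1, 4, 4, 636]
[977, 1, 4, 4, 636]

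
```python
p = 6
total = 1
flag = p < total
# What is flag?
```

Trace:
`p = 6` → p = 6
`total = 1` → total = 1
`flag = p < total` → flag = False
So flag = False

Answer: False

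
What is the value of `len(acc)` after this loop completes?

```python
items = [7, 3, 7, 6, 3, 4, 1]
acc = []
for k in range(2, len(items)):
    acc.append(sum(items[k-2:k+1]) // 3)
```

Number of 3-element averages
`acc` takes the values: [] → [5] → [5, 5] → [5, 5, 5] → [5, 5, 5, 4] → [5, 5, 5, 4, 2]
So `len(acc)` = 5

Answer: 5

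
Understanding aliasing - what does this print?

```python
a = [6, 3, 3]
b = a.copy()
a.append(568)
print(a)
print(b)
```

Key concept: list.copy() creates independent copy.
Step by step:
`a = [6, 3, 3]` → a = [6, 3, 3]
`b = a.copy()` → b = [6, 3, 3]
`a.append(568)` → a = [6, 3, 3, 568]
`print(a)` → prints [6, 3, 3, 568]
`print(b)` → prints [6, 3, 3]

Answer:
[6, 3, 3, 568]
[6, 3, 3]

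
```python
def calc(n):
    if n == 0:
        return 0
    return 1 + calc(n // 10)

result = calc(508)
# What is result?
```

Count of digits of 508: 3

Answer: 3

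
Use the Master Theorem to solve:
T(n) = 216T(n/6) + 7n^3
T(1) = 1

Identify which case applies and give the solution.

a=216, b=6, f(n)=7n^3. log_6(216) = 3. Since c=3 = 3, Case 2 applies: T(n) = Θ(n^log_b(a) · log n) = O(n^3 log n).

Answer: O(n^3 log n) - Case 2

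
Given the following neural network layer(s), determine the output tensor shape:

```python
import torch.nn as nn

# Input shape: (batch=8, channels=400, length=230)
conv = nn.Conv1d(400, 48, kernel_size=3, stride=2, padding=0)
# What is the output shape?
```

Input: (8, 400, 230) -> Output: (8, 48, 114)

Answer: (8, 48, 114)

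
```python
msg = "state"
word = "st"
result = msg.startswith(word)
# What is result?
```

Trace:
`msg = "state"` → msg = 'state'
`word = "st"` → word = 'st'
`result = msg.startswith(word)` → result = True
So result = True

Answer: True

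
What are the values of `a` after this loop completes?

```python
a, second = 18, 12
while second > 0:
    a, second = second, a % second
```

GCD of 18 and 12
`a` takes the values: 18 → 12 → 6

Answer: 6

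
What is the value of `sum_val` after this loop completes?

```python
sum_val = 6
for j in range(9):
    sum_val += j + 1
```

Start at 6, add 1 to 9 = 51
`sum_val` takes the values: 6 → 7 → 9 → 12 → 16 → 21 → 27 → 34 → 42 → 51

Answer: 51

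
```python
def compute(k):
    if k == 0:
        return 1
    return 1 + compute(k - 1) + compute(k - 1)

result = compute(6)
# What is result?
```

compute(k) = 1 + 2·compute(k-1), compute(0)=1. Closed form: (1+1)·2^6 - 1 = 127.

Answer: 127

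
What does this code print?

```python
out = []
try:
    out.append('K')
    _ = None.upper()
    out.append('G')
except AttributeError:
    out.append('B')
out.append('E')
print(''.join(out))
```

Execution trace: 'K' (try body) → 'B' (except AttributeError) → 'E' (after the try/except). Output: KBE

Answer: KBE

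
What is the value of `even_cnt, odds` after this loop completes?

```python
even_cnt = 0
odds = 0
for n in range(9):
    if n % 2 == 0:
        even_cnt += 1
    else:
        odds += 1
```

Count evens and odds in range(9)
`even_cnt, odds` takes the values: (0, 0) → (1, 0) → (1, 1) → (2, 1) → (2, 2) → (3, 2) → (3, 3) → (4, 3) → (4, 4) → (5, 4)

Answer: 5, 4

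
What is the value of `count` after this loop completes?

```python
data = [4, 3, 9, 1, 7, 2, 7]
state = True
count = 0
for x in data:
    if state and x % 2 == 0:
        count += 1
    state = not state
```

Count even values at even positions
`count` takes the values: 0 → 1

Answer: 1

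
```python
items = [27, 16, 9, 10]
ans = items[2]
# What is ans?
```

Trace:
`items = [27, 16, 9, 10]` → items = [27, 16, 9, 10]
`ans = items[2]` → ans = 9
So ans = 9

Answer: 9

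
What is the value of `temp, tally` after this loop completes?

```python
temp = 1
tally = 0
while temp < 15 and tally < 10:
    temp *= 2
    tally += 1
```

Double until >= 15 or 10 iterations
`temp, tally` takes the values: (1, 0) → (2, 0) → (2, 1) → (4, 1) → (4, 2) → (8, 2) → (8, 3) → (16, 3) → (16, 4)

Answer: 16, 4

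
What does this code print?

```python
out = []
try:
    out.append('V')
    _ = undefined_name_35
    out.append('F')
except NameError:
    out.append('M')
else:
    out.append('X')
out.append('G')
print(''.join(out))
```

Execution trace: 'V' (try body) → 'M' (except NameError) → 'G' (after the try/except). Output: VMG

Answer: VMG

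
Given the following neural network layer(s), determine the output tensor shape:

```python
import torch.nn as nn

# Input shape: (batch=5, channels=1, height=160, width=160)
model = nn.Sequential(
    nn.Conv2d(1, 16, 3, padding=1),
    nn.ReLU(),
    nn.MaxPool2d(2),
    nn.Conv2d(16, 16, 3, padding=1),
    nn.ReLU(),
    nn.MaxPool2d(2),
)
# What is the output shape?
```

Input: (5, 1, 160, 160) -> after first Conv2d: (5, 16, 160, 160) -> after first MaxPool2d: (5, 16, 80, 80) -> after second Conv2d: (5, 16, 80, 80) -> Output: (5, 16, 40, 40)

Answer: (5, 16, 40, 40)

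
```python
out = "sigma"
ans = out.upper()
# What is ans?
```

Trace:
`out = "sigma"` → out = 'sigma'
`ans = out.upper()` → ans = 'SIGMA'
So ans = 'SIGMA'

Answer: 'SIGMA'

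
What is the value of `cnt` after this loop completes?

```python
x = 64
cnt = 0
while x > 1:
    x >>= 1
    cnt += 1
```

Count right shifts until 1
`cnt` takes the values: 0 → 1 → 2 → 3 → 4 → 5 → 6

Answer: 6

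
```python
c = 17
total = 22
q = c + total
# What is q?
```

Trace:
`c = 17` → c = 17
`total = 22` → total = 22
`q = c + total` → q = 39
So q = 39

Answer: 39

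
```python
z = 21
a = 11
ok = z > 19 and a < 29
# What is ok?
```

Trace:
`z = 21` → z = 21
`a = 11` → a = 11
`ok = z > 19 and a < 29` → ok = True
So ok = True

Answer: True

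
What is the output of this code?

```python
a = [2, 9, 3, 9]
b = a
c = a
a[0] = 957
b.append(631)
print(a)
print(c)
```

Key concept: multiple aliases.
Step by step:
`a = [2, 9, 3, 9]` → a = [2, 9, 3, 9]
`b = a` → b = [2, 9, 3, 9] (same object as a)
`c = a` → c = [2, 9, 3, 9] (same object as a, b)
`a[0] = 957` → a = [957, 9, 3, 9] (same object as b, c); b = [957, 9, 3, 9] (same object as a, c); c = [957, 9, 3, 9] (same object as a, b)
`b.append(631)` → a = [957, 9, 3, 9, 631] (same object as b, c); b = [957, 9, 3, 9, 631] (same object as a, c); c = [957, 9, 3, 9, 631] (same object as a, b)
`print(a)` → prints [957, 9, 3, 9, 631]
`print(c)` → prints [957, 9, 3, 9, 631]

Answer:
[957, 9, 3, 9, 631]
[957, 9, 3, 9, 631]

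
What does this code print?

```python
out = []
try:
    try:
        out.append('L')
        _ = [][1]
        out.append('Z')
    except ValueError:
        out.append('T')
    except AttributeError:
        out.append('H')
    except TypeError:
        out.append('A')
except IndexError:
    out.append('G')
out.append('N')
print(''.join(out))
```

Execution trace: 'L' (try body) → 'G' (outer except IndexError) → 'N' (after the try/except). Output: LGN

Answer: LGN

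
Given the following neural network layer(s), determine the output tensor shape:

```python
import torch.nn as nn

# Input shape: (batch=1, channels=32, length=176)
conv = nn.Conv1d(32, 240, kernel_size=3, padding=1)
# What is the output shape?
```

Input: (1, 32, 176) -> Output: (1, 240, 176)

Answer: (1, 240, 176)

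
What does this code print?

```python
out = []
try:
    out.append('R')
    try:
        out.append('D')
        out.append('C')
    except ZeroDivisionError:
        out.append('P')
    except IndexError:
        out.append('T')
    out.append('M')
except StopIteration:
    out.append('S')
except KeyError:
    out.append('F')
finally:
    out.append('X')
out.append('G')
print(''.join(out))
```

Execution trace: 'R' (try body) → 'D' (inner try body) → 'C' (inner try body, no exception) → 'M' (try body, no exception) → 'X' (finally) → 'G' (after the try/except). Output: RDCMXG

Answer: RDCMXG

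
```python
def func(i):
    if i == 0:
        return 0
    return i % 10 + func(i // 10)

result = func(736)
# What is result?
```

Sum of digits of 736: 6 + 3 + 7 = 16

Answer: 16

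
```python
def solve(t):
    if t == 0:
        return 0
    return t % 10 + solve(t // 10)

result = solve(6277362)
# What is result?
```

Sum of digits of 6277362: 2 + 6 + 3 + 7 + 7 + 2 + 6 = 33

Answer: 33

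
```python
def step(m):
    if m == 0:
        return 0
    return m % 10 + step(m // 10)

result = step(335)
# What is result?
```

Sum of digits of 335: 5 + 3 + 3 = 11

Answer: 11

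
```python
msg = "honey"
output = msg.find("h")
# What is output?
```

Trace:
`msg = "honey"` → msg = 'honey'
`output = msg.find("h")` → output = 0
So output = 0

Answer: 0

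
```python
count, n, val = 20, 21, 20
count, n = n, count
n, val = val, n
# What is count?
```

Trace:
`count, n, val = 20, 21, 20` → count = 20; n = 21; val = 20
`count, n = n, count` → count = 21; n = 20
`n, val = val, n` → n = 20; val = 20
So count = 21

Answer: 21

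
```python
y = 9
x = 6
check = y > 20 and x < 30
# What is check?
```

Trace:
`y = 9` → y = 9
`x = 6` → x = 6
`check = y > 20 and x < 30` → check = False
So check = False

Answer: False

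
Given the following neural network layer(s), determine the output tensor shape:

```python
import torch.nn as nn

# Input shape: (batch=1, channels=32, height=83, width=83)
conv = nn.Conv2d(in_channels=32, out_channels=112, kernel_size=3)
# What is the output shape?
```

Input: (1, 32, 83, 83) -> Output: (1, 112, 81, 81)

Answer: (1, 112, 81, 81)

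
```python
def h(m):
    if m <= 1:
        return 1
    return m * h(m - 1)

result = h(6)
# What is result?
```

h(6) = 6 * 5 * 4 * 3 * 2 * 1 = 720

Answer: 720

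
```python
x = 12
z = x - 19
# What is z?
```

Trace:
`x = 12` → x = 12
`z = x - 19` → z = -7
So z = -7

Answer: -7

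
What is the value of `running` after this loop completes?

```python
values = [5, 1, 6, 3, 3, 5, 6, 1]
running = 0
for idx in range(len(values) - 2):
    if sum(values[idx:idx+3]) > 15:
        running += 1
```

Count windows with sum > 15
`running` takes the values: 0

Answer: 0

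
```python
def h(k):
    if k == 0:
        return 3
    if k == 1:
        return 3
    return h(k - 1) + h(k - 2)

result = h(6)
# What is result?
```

Build up from base cases: h(0)=3, h(1)=3, h(2)=6, h(3)=9, h(4)=15, h(5)=24, h(6)=39

Answer: 39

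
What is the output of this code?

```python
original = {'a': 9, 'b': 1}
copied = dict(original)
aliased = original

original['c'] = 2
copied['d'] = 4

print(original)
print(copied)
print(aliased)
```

Key concept: dict() creates copy, assignment creates alias.
Step by step:
`original = {'a': 9, 'b': 1}` → original = {'a': 9, 'b': 1}
`copied = dict(original)` → copied = {'a': 9, 'b': 1}
`aliased = original` → aliased = {'a': 9, 'b': 1} (same object as original)
`original['c'] = 2` → original = {'a': 9, 'b': 1, 'c': 2} (same object as aliased); aliased = {'a': 9, 'b': 1, 'c': 2} (same object as original)
`copied['d'] = 4` → copied = {'a': 9, 'b': 1, 'd': 4}
`print(original)` → prints {'a': 9, 'b': 1, 'c': 2}
`print(copied)` → prints {'a': 9, 'b': 1, 'd': 4}
`print(aliased)` → prints {'a': 9, 'b': 1, 'c': 2}

Answer:
{'a': 9, 'b': 1, 'c': 2}
{'a': 9, 'b': 1, 'd': 4}
{'a': 9, 'b': 1, 'c': 2}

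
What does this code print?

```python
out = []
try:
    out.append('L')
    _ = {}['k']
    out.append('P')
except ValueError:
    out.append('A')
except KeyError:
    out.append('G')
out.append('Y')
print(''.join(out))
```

Execution trace: 'L' (try body) → 'G' (except KeyError) → 'Y' (after the try/except). Output: LGY

Answer: LGY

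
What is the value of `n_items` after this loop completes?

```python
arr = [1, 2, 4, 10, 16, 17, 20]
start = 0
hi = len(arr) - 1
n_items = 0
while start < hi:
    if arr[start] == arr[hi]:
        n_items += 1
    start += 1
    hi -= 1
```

Count matching pairs from ends
`n_items` takes the values: 0

Answer: 0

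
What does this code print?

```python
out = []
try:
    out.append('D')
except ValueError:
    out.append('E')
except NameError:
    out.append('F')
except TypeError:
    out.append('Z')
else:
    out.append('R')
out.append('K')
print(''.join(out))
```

Execution trace: 'D' (try body, no exception) → 'R' (else) → 'K' (after the try/except). Output: DRK

Answer: DRK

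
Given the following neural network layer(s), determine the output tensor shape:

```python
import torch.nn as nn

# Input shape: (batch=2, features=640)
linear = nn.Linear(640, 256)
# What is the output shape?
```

Input: (2, 640) -> Output: (2, 256)

Answer: (2, 256)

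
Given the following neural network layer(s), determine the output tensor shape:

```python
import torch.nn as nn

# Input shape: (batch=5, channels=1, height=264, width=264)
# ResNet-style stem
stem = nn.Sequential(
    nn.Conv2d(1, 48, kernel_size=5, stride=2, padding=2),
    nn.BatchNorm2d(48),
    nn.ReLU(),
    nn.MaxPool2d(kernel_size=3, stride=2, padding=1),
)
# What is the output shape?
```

Input: (5, 1, 264, 264) -> after Conv2d 5x5 stride=2: (5, 48, 132, 132) -> Output: (5, 48, 66, 66)

Answer: (5, 48, 66, 66)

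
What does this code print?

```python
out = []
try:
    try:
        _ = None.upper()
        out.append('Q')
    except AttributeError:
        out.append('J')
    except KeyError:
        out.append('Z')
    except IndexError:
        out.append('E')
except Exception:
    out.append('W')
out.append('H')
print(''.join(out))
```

Execution trace: 'J' (inner except AttributeError) → 'H' (after the try/except). Output: JH

Answer: JH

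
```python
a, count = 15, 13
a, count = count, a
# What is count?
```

Trace:
`a, count = 15, 13` → a = 15; count = 13
`a, count = count, a` → a = 13; count = 15
So count = 15

Answer: 15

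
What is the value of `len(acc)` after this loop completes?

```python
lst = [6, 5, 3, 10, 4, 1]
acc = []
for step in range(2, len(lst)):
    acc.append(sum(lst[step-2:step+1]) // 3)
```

Number of 3-element averages
`acc` takes the values: [] → [4] → [4, 6] → [4, 6, 5] → [4, 6, 5, 5]
So `len(acc)` = 4

Answer: 4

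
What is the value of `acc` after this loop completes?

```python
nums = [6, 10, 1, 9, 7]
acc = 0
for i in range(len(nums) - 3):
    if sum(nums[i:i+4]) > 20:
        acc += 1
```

Count windows with sum > 20
`acc` takes the values: 0 → 1 → 2

Answer: 2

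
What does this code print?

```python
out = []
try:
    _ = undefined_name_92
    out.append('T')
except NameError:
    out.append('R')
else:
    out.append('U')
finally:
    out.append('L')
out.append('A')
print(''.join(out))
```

Execution trace: 'R' (except NameError) → 'L' (finally) → 'A' (after the try/except). Output: RLA

Answer: RLA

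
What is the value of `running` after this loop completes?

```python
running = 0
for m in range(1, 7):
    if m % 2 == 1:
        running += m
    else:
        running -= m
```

Add odd, subtract even
`running` takes the values: 0 → 1 → -1 → 2 → -2 → 3 → -3

Answer: -3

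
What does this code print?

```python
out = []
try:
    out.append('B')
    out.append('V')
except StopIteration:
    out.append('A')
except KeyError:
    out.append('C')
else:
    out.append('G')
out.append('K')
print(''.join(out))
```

Execution trace: 'B' (try body) → 'V' (try body, no exception) → 'G' (else) → 'K' (after the try/except). Output: BVGK

Answer: BVGK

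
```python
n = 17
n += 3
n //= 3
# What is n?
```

Trace:
`n = 17` → n = 17
`n += 3` → n = 20
`n //= 3` → n = 6
So n = 6

Answer: 6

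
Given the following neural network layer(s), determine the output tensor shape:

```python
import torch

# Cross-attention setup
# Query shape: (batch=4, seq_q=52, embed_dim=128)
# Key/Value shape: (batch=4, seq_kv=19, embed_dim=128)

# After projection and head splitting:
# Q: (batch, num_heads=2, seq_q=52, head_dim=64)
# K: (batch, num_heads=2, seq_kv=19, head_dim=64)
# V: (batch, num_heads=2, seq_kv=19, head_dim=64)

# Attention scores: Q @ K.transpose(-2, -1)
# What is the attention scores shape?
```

Input: (4, 52, 128) -> Output: (4, 2, 52, 19)

Answer: (4, 2, 52, 19)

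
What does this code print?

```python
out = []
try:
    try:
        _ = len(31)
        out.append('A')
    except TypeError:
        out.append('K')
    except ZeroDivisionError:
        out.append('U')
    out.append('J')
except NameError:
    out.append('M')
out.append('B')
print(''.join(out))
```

Execution trace: 'K' (inner except TypeError) → 'J' (try body, no exception) → 'B' (after the try/except). Output: KJB

Answer: KJB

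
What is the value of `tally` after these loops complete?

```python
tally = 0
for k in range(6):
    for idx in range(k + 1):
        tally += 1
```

Triangle: 1 + 2 + ... + 6
`tally` takes the values: 0 → 1 → 2 → 3 → 4 → 5 → 6 → 7 → 8 → 9 → 10 → 11 → 12 → 13 → 14 → 15 → 16 → 17 → 18 → 19 → 20 → 21

Answer: 21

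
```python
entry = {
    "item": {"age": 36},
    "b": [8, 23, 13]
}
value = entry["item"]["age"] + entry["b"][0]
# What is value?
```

Trace:
`entry = { ...` → entry = {'item': {'age': 36}, 'b': [8, 23, 13]}
`value = entry["item"]["age"] + entry["b"][0]` → value = 44
So value = 44

Answer: 44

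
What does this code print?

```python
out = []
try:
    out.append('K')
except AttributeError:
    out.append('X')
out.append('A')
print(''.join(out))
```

Execution trace: 'K' (try body, no exception) → 'A' (after the try/except). Output: KA

Answer: KA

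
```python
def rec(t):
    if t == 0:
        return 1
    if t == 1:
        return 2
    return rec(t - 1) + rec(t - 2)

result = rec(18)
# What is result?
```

Build up from base cases: rec(0)=1, rec(1)=2, rec(2)=3, rec(3)=5, rec(4)=8, rec(5)=13, rec(6)=21, ..., rec(18)=6765

Answer: 6765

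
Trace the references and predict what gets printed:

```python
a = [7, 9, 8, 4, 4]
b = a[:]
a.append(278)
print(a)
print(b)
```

Key concept: slice [:] creates copy.
Step by step:
`a = [7, 9, 8, 4, 4]` → a = [7, 9, 8, 4, 4]
`b = a[:]` → b = [7, 9, 8, 4, 4]
`a.append(278)` → a = [7, 9, 8, 4, 4, 278]
`print(a)` → prints [7, 9, 8, 4, 4, 278]
`print(b)` → prints [7, 9, 8, 4, 4]

Answer:
[7, 9, 8, 4, 4, 278]
[7, 9, 8, 4, 4]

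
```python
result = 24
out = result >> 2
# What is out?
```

Trace:
`result = 24` → result = 24
`out = result >> 2` → out = 6
So out = 6

Answer: 6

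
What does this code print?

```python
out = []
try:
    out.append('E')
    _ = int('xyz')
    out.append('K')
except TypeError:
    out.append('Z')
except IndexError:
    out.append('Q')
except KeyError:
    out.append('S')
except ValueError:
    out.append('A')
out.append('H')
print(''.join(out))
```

Execution trace: 'E' (try body) → 'A' (except ValueError) → 'H' (after the try/except). Output: EAH

Answer: EAH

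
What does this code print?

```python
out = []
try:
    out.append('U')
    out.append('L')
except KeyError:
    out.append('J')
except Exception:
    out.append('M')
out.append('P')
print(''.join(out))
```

Execution trace: 'U' (try body) → 'L' (try body, no exception) → 'P' (after the try/except). Output: ULP

Answer: ULP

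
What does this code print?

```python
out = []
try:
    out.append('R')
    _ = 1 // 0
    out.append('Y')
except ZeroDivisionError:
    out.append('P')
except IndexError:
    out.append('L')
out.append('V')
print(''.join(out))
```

Execution trace: 'R' (try body) → 'P' (except ZeroDivisionError) → 'V' (after the try/except). Output: RPV

Answer: RPV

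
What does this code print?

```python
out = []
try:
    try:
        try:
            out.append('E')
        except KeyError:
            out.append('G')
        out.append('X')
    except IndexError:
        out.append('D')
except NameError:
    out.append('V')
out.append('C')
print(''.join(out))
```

Execution trace: 'E' (inner try body, no exception) → 'X' (try body, no exception) → 'C' (after the try/except). Output: EXC

Answer: EXC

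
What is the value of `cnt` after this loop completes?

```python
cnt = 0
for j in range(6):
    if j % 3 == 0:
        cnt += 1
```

Count numbers divisible by 3 in range(6)
`cnt` takes the values: 0 → 1 → 2

Answer: 2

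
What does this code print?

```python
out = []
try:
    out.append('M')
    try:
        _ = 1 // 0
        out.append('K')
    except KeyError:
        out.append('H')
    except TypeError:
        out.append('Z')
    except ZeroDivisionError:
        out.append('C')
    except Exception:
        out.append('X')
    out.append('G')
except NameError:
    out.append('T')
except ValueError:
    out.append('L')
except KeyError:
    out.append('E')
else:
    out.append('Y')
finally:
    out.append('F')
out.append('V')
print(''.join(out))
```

Execution trace: 'M' (try body) → 'C' (inner except ZeroDivisionError) → 'G' (try body, no exception) → 'Y' (else) → 'F' (finally) → 'V' (after the try/except). Output: MCGYFV

Answer: MCGYFV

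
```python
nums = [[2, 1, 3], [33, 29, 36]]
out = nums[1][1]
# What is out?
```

Trace:
`nums = [[2, 1, 3], [33, 29, 36]]` → nums = [[2, 1, 3], [33, 29, 36]]
`out = nums[1][1]` → out = 29
So out = 29

Answer: 29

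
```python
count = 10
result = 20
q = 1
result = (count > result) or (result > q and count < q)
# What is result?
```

Trace:
`count = 10` → count = 10
`result = 20` → result = 20
`q = 1` → q = 1
`result = (count > result) or (result > q and count < q)` → result = False
So result = False

Answer: False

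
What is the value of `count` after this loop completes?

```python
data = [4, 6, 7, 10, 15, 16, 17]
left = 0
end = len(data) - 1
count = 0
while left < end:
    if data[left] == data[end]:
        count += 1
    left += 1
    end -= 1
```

Count matching pairs from ends
`count` takes the values: 0

Answer: 0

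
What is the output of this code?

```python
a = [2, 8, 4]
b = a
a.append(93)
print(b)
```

Key concept: basic list aliasing.
Step by step:
`a = [2, 8, 4]` → a = [2, 8, 4]
`b = a` → b = [2, 8, 4] (same object as a)
`a.append(93)` → a = [2, 8, 4, 93] (same object as b); b = [2, 8, 4, 93] (same object as a)
`print(b)` → prints [2, 8, 4, 93]

Answer: [2, 8, 4, 93]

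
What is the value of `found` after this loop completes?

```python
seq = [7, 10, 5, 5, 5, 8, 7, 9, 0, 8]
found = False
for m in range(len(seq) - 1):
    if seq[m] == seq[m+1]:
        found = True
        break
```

Check consecutive duplicates in [7, 10, 5, 5, 5, 8, 7, 9, 0, 8]
`found` takes the values: False → True

Answer: True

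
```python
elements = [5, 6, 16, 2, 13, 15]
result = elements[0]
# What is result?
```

Trace:
`elements = [5, 6, 16, 2, 13, 15]` → elements = [5, 6, 16, 2, 13, 15]
`result = elements[0]` → result = 5
So result = 5

Answer: 5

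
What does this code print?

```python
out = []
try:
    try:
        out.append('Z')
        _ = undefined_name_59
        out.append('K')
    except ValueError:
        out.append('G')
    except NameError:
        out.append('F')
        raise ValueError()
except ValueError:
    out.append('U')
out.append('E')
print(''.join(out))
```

Execution trace: 'Z' (try body) → 'F' (except NameError) → 'U' (outer except ValueError) → 'E' (after the try/except). Output: ZFUE

Answer: ZFUE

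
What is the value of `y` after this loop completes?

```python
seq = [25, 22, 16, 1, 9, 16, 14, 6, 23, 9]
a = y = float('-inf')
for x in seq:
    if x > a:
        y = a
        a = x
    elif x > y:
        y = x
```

Second largest (with repeats) in [25, 22, 16, 1, 9, 16, 14, 6, 23, 9]
`y` takes the values: -inf → 22 → 23

Answer: 23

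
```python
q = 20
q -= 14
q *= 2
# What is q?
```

Trace:
`q = 20` → q = 20
`q -= 14` → q = 6
`q *= 2` → q = 12
So q = 12

Answer: 12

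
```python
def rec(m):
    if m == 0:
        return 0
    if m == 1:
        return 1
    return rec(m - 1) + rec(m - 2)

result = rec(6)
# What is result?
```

Build up from base cases: rec(0)=0, rec(1)=1, rec(2)=1, rec(3)=2, rec(4)=3, rec(5)=5, rec(6)=8

Answer: 8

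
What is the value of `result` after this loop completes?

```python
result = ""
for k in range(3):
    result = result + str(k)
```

Concatenate digits 0 to 2
`result` takes the values: "" → "0" → "01" → "012"

Answer: "012"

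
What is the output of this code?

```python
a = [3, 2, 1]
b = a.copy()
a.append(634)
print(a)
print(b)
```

Key concept: list.copy() creates independent copy.
Step by step:
`a = [3, 2, 1]` → a = [3, 2, 1]
`b = a.copy()` → b = [3, 2, 1]
`a.append(634)` → a = [3, 2, 1, 634]
`print(a)` → prints [3, 2, 1, 634]
`print(b)` → prints [3, 2, 1]

Answer:
[3, 2, 1, 634]
[3, 2, 1]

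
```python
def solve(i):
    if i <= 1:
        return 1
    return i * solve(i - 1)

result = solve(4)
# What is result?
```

solve(4) = 4 * 3 * 2 * 1 = 24

Answer: 24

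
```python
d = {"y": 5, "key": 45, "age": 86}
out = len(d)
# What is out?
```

Trace:
`d = {"y": 5, "key": 45, "age": 86}` → d = {'y': 5, 'key': 45, 'age': 86}
`out = len(d)` → out = 3
So out = 3

Answer: 3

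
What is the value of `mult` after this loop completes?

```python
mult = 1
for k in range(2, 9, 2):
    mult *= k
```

Product of even numbers 2 to 8
`mult` takes the values: 1 → 2 → 8 → 48 → 384

Answer: 384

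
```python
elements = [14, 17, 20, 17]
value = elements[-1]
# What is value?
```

Trace:
`elements = [14, 17, 20, 17]` → elements = [14, 17, 20, 17]
`value = elements[-1]` → value = 17
So value = 17

Answer: 17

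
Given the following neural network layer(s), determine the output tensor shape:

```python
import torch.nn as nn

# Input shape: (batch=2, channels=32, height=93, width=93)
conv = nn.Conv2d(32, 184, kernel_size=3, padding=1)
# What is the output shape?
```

Input: (2, 32, 93, 93) -> Output: (2, 184, 93, 93)

Answer: (2, 184, 93, 93)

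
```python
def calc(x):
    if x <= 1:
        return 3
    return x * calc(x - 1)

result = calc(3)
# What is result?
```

calc(3) = 3 * 2 * 3 = 18

Answer: 18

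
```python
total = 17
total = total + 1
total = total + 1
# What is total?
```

Trace:
`total = 17` → total = 17
`total = total + 1` → total = 18
`total = total + 1` → total = 19
So total = 19

Answer: 19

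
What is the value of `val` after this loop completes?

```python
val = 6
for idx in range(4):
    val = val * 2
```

Multiply by 2, 4 times: 6 * 2^4 = 96
`val` takes the values: 6 → 12 → 24 → 48 → 96

Answer: 96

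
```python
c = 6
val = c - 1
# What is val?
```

Trace:
`c = 6` → c = 6
`val = c - 1` → val = 5
So val = 5

Answer: 5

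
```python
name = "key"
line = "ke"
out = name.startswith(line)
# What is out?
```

Trace:
`name = "key"` → name = 'key'
`line = "ke"` → line = 'ke'
`out = name.startswith(line)` → out = True
So out = True

Answer: True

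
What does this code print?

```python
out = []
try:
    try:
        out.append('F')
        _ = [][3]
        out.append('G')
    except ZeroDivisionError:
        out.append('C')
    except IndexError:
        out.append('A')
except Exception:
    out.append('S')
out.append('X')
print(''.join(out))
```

Execution trace: 'F' (inner try body) → 'A' (inner except IndexError) → 'X' (after the try/except). Output: FAX

Answer: FAX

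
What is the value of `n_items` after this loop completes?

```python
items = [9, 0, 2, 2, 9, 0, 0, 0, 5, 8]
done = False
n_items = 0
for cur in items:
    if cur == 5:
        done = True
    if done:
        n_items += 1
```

Count elements after first 5 in [9, 0, 2, 2, 9, 0, 0, 0, 5, 8]
`n_items` takes the values: 0 → 1 → 2

Answer: 2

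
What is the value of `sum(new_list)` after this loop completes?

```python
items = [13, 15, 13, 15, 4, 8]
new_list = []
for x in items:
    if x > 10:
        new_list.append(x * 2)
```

Sum of doubled values > 10
`new_list` takes the values: [] → [26] → [26, 30] → [26, 30, 26] → [26, 30, 26, 30]
So `sum(new_list)` = 112

Answer: 112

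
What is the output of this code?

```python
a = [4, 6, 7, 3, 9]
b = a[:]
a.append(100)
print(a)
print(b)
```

Key concept: slice [:] creates copy.
Step by step:
`a = [4, 6, 7, 3, 9]` → a = [4, 6, 7, 3, 9]
`b = a[:]` → b = [4, 6, 7, 3, 9]
`a.append(100)` → a = [4, 6, 7, 3, 9, 100]
`print(a)` → prints [4, 6, 7, 3, 9, 100]
`print(b)` → prints [4, 6, 7, 3, 9]

Answer:
[4, 6, 7, 3, 9, 100]
[4, 6, 7, 3, 9]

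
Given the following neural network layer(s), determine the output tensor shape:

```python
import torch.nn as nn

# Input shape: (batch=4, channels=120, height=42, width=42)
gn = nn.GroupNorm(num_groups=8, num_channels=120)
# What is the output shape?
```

Input: (4, 120, 42, 42) -> Output: (4, 120, 42, 42)

Answer: (4, 120, 42, 42)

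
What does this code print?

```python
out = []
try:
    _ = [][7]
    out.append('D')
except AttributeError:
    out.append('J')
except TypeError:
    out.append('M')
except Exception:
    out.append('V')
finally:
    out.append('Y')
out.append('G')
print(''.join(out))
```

Execution trace: 'V' (except Exception) → 'Y' (finally) → 'G' (after the try/except). Output: VYG

Answer: VYG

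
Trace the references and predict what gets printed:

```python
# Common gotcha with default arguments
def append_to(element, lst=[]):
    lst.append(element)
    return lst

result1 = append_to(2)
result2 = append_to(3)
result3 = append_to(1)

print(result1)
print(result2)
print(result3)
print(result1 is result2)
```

Key concept: mutable default argument gotcha.
Step by step:
`result1 = append_to(2)` → result1 = [2]
`result2 = append_to(3)` → result1 = [2, 3] (same object as result2); result2 = [2, 3] (same object as result1)
`result3 = append_to(1)` → result1 = [2, 3, 1] (same object as result2, result3); result2 = [2, 3, 1] (same object as result1, result3); result3 = [2, 3, 1] (same object as result1, result2)
`print(result1)` → prints [2, 3, 1]
`print(result2)` → prints [2, 3, 1]
`print(result3)` → prints [2, 3, 1]
`print(result1 is result2)` → prints True

Answer:
[2, 3, 1]
[2, 3, 1]
[2, 3, 1]
True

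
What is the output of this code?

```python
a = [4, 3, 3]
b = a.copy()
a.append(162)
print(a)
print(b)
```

Key concept: list.copy() creates independent copy.
Step by step:
`a = [4, 3, 3]` → a = [4, 3, 3]
`b = a.copy()` → b = [4, 3, 3]
`a.append(162)` → a = [4, 3, 3, 162]
`print(a)` → prints [4, 3, 3, 162]
`print(b)` → prints [4, 3, 3]

Answer:
[4, 3, 3, 162]
[4, 3, 3]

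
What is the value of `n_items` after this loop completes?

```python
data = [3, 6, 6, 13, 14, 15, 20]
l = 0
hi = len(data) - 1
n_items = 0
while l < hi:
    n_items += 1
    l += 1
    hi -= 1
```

Iterations until pointers meet (list length 7)
`n_items` takes the values: 0 → 1 → 2 → 3

Answer: 3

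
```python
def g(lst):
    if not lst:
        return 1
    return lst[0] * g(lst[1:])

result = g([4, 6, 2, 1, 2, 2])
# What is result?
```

Product over [4, 6, 2, 1, 2, 2] = 4 * 6 * 2 * 1 * 2 * 2 = 192

Answer: 192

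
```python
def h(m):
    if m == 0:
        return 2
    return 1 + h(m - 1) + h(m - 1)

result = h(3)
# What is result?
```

h(m) = 1 + 2·h(m-1), h(0)=2. Closed form: (2+1)·2^3 - 1 = 23.

Answer: 23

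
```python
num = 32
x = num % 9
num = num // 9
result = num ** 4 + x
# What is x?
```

Trace:
`num = 32` → num = 32
`x = num % 9` → x = 5
`num = num // 9` → num = 3
`result = num ** 4 + x` → result = 86
So x = 5

Answer: 5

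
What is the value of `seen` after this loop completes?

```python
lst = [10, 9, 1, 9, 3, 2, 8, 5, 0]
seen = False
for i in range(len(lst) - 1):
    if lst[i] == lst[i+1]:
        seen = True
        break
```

Check consecutive duplicates in [10, 9, 1, 9, 3, 2, 8, 5, 0]
`seen` takes the values: False

Answer: False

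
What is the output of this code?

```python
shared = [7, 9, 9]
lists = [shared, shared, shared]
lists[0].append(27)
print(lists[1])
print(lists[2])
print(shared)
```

Key concept: list of same reference.
Step by step:
`shared = [7, 9, 9]` → shared = [7, 9, 9]
`lists = [shared, shared, shared]` → lists = [[7, 9, 9], [7, 9, 9], [7, 9, 9]]
`lists[0].append(27)` → shared = [7, 9, 9, 27]; lists = [[7, 9, 9, 27], [7, 9, 9, 27], [7, 9, 9, 27]]
`print(lists[1])` → prints [7, 9, 9, 27]
`print(lists[2])` → prints [7, 9, 9, 27]
`print(shared)` → prints [7, 9, 9, 27]

Answer:
[7, 9, 9, 27]
[7, 9, 9, 27]
[7, 9, 9, 27]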